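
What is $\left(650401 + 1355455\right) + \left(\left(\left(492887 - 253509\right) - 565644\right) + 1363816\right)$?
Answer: $3043406$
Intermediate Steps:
$\left(650401 + 1355455\right) + \left(\left(\left(492887 - 253509\right) - 565644\right) + 1363816\right) = 2005856 + \left(\left(239378 - 565644\right) + 1363816\right) = 2005856 + \left(-326266 + 1363816\right) = 2005856 + 1037550 = 3043406$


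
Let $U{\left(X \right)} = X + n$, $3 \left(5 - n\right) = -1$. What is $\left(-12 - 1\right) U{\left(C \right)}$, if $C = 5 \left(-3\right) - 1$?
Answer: $\frac{416}{3} \approx 138.67$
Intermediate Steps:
$n = \frac{16}{3}$ ($n = 5 - - \frac{1}{3} = 5 + \frac{1}{3} = \frac{16}{3} \approx 5.3333$)
$C = -16$ ($C = -15 - 1 = -16$)
$U{\left(X \right)} = \frac{16}{3} + X$ ($U{\left(X \right)} = X + \frac{16}{3} = \frac{16}{3} + X$)
$\left(-12 - 1\right) U{\left(C \right)} = \left(-12 - 1\right) \left(\frac{16}{3} - 16\right) = \left(-13\right) \left(- \frac{32}{3}\right) = \frac{416}{3}$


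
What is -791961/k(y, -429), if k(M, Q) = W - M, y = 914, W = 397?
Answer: 791961/517 ≈ 1531.8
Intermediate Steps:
k(M, Q) = 397 - M
-791961/k(y, -429) = -791961/(397 - 1*914) = -791961/(397 - 914) = -791961/(-517) = -791961*(-1/517) = 791961/517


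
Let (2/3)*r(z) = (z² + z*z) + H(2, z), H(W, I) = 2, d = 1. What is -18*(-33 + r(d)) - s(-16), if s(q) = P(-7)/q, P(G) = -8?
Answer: 971/2 ≈ 485.50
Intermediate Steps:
r(z) = 3 + 3*z² (r(z) = 3*((z² + z*z) + 2)/2 = 3*((z² + z²) + 2)/2 = 3*(2*z² + 2)/2 = 3*(2 + 2*z²)/2 = 3 + 3*z²)
s(q) = -8/q
-18*(-33 + r(d)) - s(-16) = -18*(-33 + (3 + 3*1²)) - (-8)/(-16) = -18*(-33 + (3 + 3*1)) - (-8)*(-1)/16 = -18*(-33 + (3 + 3)) - 1*½ = -18*(-33 + 6) - ½ = -18*(-27) - ½ = 486 - ½ = 971/2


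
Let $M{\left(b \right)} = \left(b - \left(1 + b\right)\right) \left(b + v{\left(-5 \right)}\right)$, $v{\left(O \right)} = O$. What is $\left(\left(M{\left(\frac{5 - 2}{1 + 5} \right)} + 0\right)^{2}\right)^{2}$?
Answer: $\frac{6561}{16} \approx 410.06$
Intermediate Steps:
$M{\left(b \right)} = 5 - b$ ($M{\left(b \right)} = \left(b - \left(1 + b\right)\right) \left(b - 5\right) = - (-5 + b) = 5 - b$)
$\left(\left(M{\left(\frac{5 - 2}{1 + 5} \right)} + 0\right)^{2}\right)^{2} = \left(\left(\left(5 - \frac{5 - 2}{1 + 5}\right) + 0\right)^{2}\right)^{2} = \left(\left(\left(5 - \frac{3}{6}\right) + 0\right)^{2}\right)^{2} = \left(\left(\left(5 - 3 \cdot \frac{1}{6}\right) + 0\right)^{2}\right)^{2} = \left(\left(\left(5 - \frac{1}{2}\right) + 0\right)^{2}\right)^{2} = \left(\left(\frac{9}{2} + 0\right)^{2}\right)^{2} = \left(\left(\frac{9}{2}\right)^{2}\right)^{2} = \left(\frac{81}{4}\right)^{2} = \frac{6561}{16}$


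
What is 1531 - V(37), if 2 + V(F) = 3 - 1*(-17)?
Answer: 1513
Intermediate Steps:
V(F) = 18 (V(F) = -2 + (3 - 1*(-17)) = -2 + (3 + 17) = -2 + 20 = 18)
1531 - V(37) = 1531 - 1*18 = 1531 - 18 = 1513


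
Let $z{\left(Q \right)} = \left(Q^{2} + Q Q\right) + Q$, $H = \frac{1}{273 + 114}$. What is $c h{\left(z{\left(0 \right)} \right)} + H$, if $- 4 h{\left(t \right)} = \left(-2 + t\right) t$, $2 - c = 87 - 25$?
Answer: $\frac{1}{387} \approx 0.002584$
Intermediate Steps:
$H = \frac{1}{387} \approx 0.002584$
$c = -60$ ($c = 2 - \left(87 - 25\right) = 2 - 62 = -60$)
$z{\left(Q \right)} = Q + 2 Q^{2}$ ($z{\left(Q \right)} = \left(Q^{2} + Q^{2}\right) + Q = 2 Q^{2} + Q = Q + 2 Q^{2}$)
$h{\left(t \right)} = - \frac{t \left(-2 + t\right)}{4}$ ($h{\left(t \right)} = - \frac{\left(-2 + t\right) t}{4} = - \frac{t \left(-2 + t\right)}{4}$)
$c h{\left(z{\left(0 \right)} \right)} + H = - 60 \frac{0 \left(1 + 2 \cdot 0\right) \left(2 - 0 \left(1 + 2 \cdot 0\right)\right)}{4} + \frac{1}{387} = - 60 \frac{0 \left(1 + 0\right) \left(2 - 0 \left(1 + 0\right)\right)}{4} + \frac{1}{387} = - 60 \frac{0 \cdot 1 \left(2 - 0 \cdot 1\right)}{4} + \frac{1}{387} = - 60 \cdot \frac{1}{4} \cdot 0 \left(2 - 0\right) + \frac{1}{387} = - 60 \cdot \frac{1}{4} \cdot 0 \left(2 + 0\right) + \frac{1}{387} = - 60 \cdot \frac{1}{4} \cdot 0 \cdot 2 + \frac{1}{387} = \left(-60\right) 0 + \frac{1}{387} = 0 + \frac{1}{387} = \frac{1}{387}$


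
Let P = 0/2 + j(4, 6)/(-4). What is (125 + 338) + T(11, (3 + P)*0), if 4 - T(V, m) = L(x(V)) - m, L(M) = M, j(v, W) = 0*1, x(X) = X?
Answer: 456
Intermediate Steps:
j(v, W) = 0
P = 0 (P = 0/2 + 0/(-4) = 0*(½) + 0*(-¼) = 0 + 0 = 0)
T(V, m) = 4 + m - V (T(V, m) = 4 - (V - m) = 4 + (m - V) = 4 + m - V)
(125 + 338) + T(11, (3 + P)*0) = (125 + 338) + (4 + (3 + 0)*0 - 1*11) = 463 + (4 + 3*0 - 11) = 463 + (4 + 0 - 11) = 463 - 7 = 456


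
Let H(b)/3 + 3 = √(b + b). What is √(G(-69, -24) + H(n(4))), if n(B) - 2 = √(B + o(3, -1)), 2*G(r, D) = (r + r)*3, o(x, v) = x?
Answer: √(-216 + 3*√2*√(2 + √7)) ≈ 14.382*I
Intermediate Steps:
G(r, D) = 3*r (G(r, D) = ((r + r)*3)/2 = ((2*r)*3)/2 = (6*r)/2 = 3*r)
n(B) = 2 + √(3 + B) (n(B) = 2 + √(B + 3) = 2 + √(3 + B))
H(b) = -9 + 3*√2*√b (H(b) = -9 + 3*√(b + b) = -9 + 3*√(2*b) = -9 + 3*(√2*√b) = -9 + 3*√2*√b)
√(G(-69, -24) + H(n(4))) = √(3*(-69) + (-9 + 3*√2*√(2 + √(3 + 4)))) = √(-207 + (-9 + 3*√2*√(2 + √7))) = √(-216 + 3*√2*√(2 + √7))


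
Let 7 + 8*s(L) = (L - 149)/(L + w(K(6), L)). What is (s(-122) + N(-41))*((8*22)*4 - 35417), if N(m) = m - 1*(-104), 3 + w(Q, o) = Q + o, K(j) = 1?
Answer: -1417829343/656 ≈ -2.1613e+6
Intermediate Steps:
w(Q, o) = -3 + Q + o (w(Q, o) = -3 + (Q + o) = -3 + Q + o)
N(m) = 104 + m (N(m) = m + 104 = 104 + m)
s(L) = -7/8 + (-149 + L)/(8*(-2 + 2*L)) (s(L) = -7/8 + ((L - 149)/(L + (-3 + 1 + L)))/8 = -7/8 + ((-149 + L)/(L + (-2 + L)))/8 = -7/8 + ((-149 + L)/(-2 + 2*L))/8 = -7/8 + (-149 + L)/(8*(-2 + 2*L)))
(s(-122) + N(-41))*((8*22)*4 - 35417) = ((-135 - 13*(-122))/(16*(-1 - 122)) + (104 - 41))*((8*22)*4 - 35417) = ((1/16)*(-135 + 1586)/(-123) + 63)*(176*4 - 35417) = ((1/16)*(-1/123)*1451 + 63)*(704 - 35417) = (-1451/1968 + 63)*(-34713) = (122533/1968)*(-34713) = -1417829343/656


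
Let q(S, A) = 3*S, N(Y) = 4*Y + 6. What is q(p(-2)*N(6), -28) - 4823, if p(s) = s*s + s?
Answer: -4643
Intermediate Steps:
N(Y) = 6 + 4*Y
p(s) = s + s**2 (p(s) = s**2 + s = s + s**2)
q(p(-2)*N(6), -28) - 4823 = 3*((-2*(1 - 2))*(6 + 4*6)) - 4823 = 3*((-2*(-1))*(6 + 24)) - 4823 = 3*(2*30) - 4823 = 3*60 - 4823 = 180 - 4823 = -4643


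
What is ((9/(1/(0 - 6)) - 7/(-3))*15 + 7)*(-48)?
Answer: 36864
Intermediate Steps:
((9/(1/(0 - 6)) - 7/(-3))*15 + 7)*(-48) = ((9/(1/(-6)) - 7*(-1/3))*15 + 7)*(-48) = ((9/(-1/6) + 7/3)*15 + 7)*(-48) = ((9*(-6) + 7/3)*15 + 7)*(-48) = ((-54 + 7/3)*15 + 7)*(-48) = (-155/3*15 + 7)*(-48) = (-775 + 7)*(-48) = -768*(-48) = 36864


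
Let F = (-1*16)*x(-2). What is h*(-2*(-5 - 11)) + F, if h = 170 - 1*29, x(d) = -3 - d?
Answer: 4528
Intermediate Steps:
h = 141 (h = 170 - 29 = 141)
F = 16 (F = (-1*16)*(-3 - 1*(-2)) = -16*(-3 + 2) = -16*(-1) = 16)
h*(-2*(-5 - 11)) + F = 141*(-2*(-5 - 11)) + 16 = 141*(-2*(-16)) + 16 = 141*32 + 16 = 4512 + 16 = 4528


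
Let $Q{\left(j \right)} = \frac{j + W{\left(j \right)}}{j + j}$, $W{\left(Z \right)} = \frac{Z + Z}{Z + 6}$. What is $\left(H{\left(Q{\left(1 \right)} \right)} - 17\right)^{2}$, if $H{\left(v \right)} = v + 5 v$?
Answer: $\frac{8464}{49} \approx 172.73$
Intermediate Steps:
$W{\left(Z \right)} = \frac{2 Z}{6 + Z}$
$Q{\left(j \right)} = \frac{j + \frac{2 j}{6 + j}}{2 j}$ ($Q{\left(j \right)} = \frac{j + \frac{2 j}{6 + j}}{j + j} = \frac{j + \frac{2 j}{6 + j}}{2 j}$)
$H{\left(v \right)} = 6 v$
$\left(H{\left(Q{\left(1 \right)} \right)} - 17\right)^{2} = \left(6 \frac{8 + 1}{2 \left(6 + 1\right)} - 17\right)^{2} = \left(6 \cdot \frac{1}{2} \cdot \frac{1}{7} \cdot 9 - 17\right)^{2} = \left(6 \cdot \frac{9}{14} - 17\right)^{2} = \left(\frac{27}{7} - 17\right)^{2} = \left(- \frac{92}{7}\right)^{2} = \frac{8464}{49}$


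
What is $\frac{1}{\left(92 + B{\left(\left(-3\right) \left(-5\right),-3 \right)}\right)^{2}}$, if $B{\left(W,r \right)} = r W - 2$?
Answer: $\frac{1}{2025} \approx 0.00049383$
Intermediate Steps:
$B{\left(W,r \right)} = -2 + W r$ ($B{\left(W,r \right)} = W r - 2 = -2 + W r$)
$\frac{1}{\left(92 + B{\left(\left(-3\right) \left(-5\right),-3 \right)}\right)^{2}} = \frac{1}{\left(92 + \left(-2 + \left(-3\right) \left(-5\right) \left(-3\right)\right)\right)^{2}} = \frac{1}{\left(92 + \left(-2 + 15 \left(-3\right)\right)\right)^{2}} = \frac{1}{\left(92 - 47\right)^{2}} = \frac{1}{45^{2}} = \frac{1}{2025}$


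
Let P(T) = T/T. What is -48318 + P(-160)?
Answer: -48317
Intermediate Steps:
P(T) = 1
-48318 + P(-160) = -48318 + 1 = -48317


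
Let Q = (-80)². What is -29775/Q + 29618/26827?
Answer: -24368749/6867712 ≈ -3.5483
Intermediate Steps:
Q = 6400
-29775/Q + 29618/26827 = -29775/6400 + 29618/26827 = -29775*1/6400 + 29618*(1/26827) = -1191/256 + 29618/26827 = -24368749/6867712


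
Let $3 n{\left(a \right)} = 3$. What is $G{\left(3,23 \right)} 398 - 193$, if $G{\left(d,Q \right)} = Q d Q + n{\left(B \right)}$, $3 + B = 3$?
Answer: $631831$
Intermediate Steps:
$B = 0$ ($B = -3 + 3 = 0$)
$n{\left(a \right)} = 1$ ($n{\left(a \right)} = \frac{1}{3} \cdot 3 = 1$)
$G{\left(d,Q \right)} = 1 + d Q^{2}$ ($G{\left(d,Q \right)} = Q d Q + 1 = d Q^{2} + 1 = 1 + d Q^{2}$)
$G{\left(3,23 \right)} 398 - 193 = \left(1 + 3 \cdot 23^{2}\right) 398 - 193 = \left(1 + 3 \cdot 529\right) 398 - 193 = \left(1 + 1587\right) 398 - 193 = 1588 \cdot 398 - 193 = 632024 - 193 = 631831$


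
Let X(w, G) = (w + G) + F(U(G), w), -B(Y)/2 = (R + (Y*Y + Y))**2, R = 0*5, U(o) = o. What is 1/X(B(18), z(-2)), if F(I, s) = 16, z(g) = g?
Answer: -1/233914 ≈ -4.2751e-6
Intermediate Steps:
R = 0
B(Y) = -2*(Y + Y**2)**2 (B(Y) = -2*(0 + (Y*Y + Y))**2 = -2*(0 + (Y**2 + Y))**2 = -2*(0 + (Y + Y**2))**2 = -2*(Y + Y**2)**2)
X(w, G) = 16 + G + w (X(w, G) = (w + G) + 16 = (G + w) + 16 = 16 + G + w)
1/X(B(18), z(-2)) = 1/(16 - 2 - 2*18**2*(1 + 18)**2) = 1/(16 - 2 - 2*324*19**2) = 1/(16 - 2 - 2*324*361) = 1/(16 - 2 - 233928) = 1/(-233914) = -1/233914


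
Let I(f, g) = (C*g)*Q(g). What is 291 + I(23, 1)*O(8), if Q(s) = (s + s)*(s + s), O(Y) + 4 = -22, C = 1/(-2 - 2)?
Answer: 317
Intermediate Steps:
C = -1/4 (C = 1/(-4) = -1/4 ≈ -0.25000)
O(Y) = -26 (O(Y) = -4 - 22 = -26)
Q(s) = 4*s**2 (Q(s) = (2*s)*(2*s) = 4*s**2)
I(f, g) = -g**3 (I(f, g) = (-g/4)*(4*g**2) = -g**3)
291 + I(23, 1)*O(8) = 291 - 1*1**3*(-26) = 291 - 1*1*(-26) = 291 - 1*(-26) = 291 + 26 = 317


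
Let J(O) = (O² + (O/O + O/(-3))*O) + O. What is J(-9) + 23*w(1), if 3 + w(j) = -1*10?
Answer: -263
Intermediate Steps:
J(O) = O + O² + O*(1 - O/3) (J(O) = (O² + (1 + O*(-⅓))*O) + O = (O² + (1 - O/3)*O) + O = (O² + O*(1 - O/3)) + O = O + O² + O*(1 - O/3))
w(j) = -13 (w(j) = -3 - 1*10 = -3 - 10 = -13)
J(-9) + 23*w(1) = (⅔)*(-9)*(3 - 9) + 23*(-13) = (⅔)*(-9)*(-6) - 299 = 36 - 299 = -263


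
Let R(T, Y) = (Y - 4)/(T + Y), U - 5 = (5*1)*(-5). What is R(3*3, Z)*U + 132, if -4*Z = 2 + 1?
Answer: 4736/33 ≈ 143.52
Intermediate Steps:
U = -20 (U = 5 + (5*1)*(-5) = 5 + 5*(-5) = 5 - 25 = -20)
Z = -¾ (Z = -(2 + 1)/4 = -¼*3 = -¾ ≈ -0.75000)
R(T, Y) = (-4 + Y)/(T + Y)
R(3*3, Z)*U + 132 = ((-4 - ¾)/(3*3 - ¾))*(-20) + 132 = (-19/4/(9 - ¾))*(-20) + 132 = (-19/4/(33/4))*(-20) + 132 = ((4/33)*(-19/4))*(-20) + 132 = -19/33*(-20) + 132 = 380/33 + 132 = 4736/33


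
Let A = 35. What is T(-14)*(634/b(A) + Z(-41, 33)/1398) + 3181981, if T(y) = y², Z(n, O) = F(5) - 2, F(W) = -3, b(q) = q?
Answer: 11133429793/3495 ≈ 3.1855e+6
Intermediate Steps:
Z(n, O) = -5 (Z(n, O) = -3 - 2 = -5)
T(-14)*(634/b(A) + Z(-41, 33)/1398) + 3181981 = (-14)²*(634/35 - 5/1398) + 3181981 = 196*(634*(1/35) - 5*1/1398) + 3181981 = 196*(634/35 - 5/1398) + 3181981 = 196*(886157/48930) + 3181981 = 12406198/3495 + 3181981 = 11133429793/3495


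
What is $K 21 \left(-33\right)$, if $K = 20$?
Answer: $-13860$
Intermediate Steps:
$K 21 \left(-33\right) = 20 \cdot 21 \left(-33\right) = 420 \left(-33\right) = -13860$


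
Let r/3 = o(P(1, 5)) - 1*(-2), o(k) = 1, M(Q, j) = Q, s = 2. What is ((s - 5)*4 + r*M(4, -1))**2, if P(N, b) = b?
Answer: 576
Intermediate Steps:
r = 9 (r = 3*(1 - 1*(-2)) = 3*(1 + 2) = 3*3 = 9)
((s - 5)*4 + r*M(4, -1))**2 = ((2 - 5)*4 + 9*4)**2 = (-3*4 + 36)**2 = (-12 + 36)**2 = 24**2 = 576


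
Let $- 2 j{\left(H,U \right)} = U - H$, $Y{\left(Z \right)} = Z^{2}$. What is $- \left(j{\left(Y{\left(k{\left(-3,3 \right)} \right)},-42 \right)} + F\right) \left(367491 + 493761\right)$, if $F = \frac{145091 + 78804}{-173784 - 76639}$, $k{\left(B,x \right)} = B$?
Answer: $- \frac{5306941378158}{250423} \approx -2.1192 \cdot 10^{7}$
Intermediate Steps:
$j{\left(H,U \right)} = \frac{H}{2} - \frac{U}{2}$ ($j{\left(H,U \right)} = - \frac{U - H}{2} = \frac{H}{2} - \frac{U}{2}$)
$F = - \frac{223895}{250423}$ ($F = \frac{223895}{-250423} = 223895 \left(- \frac{1}{250423}\right) = - \frac{223895}{250423} \approx -0.89407$)
$- \left(j{\left(Y{\left(k{\left(-3,3 \right)} \right)},-42 \right)} + F\right) \left(367491 + 493761\right) = - \left(\left(\frac{\left(-3\right)^{2}}{2} - -21\right) - \frac{223895}{250423}\right) \left(367491 + 493761\right) = - \left(\left(\frac{1}{2} \cdot 9 + 21\right) - \frac{223895}{250423}\right) 861252 = - \left(\left(\frac{9}{2} + 21\right) - \frac{223895}{250423}\right) 861252 = - \left(\frac{51}{2} - \frac{223895}{250423}\right) 861252 = - \frac{12323783 \cdot 861252}{500846} = \left(-1\right) \frac{5306941378158}{250423} = - \frac{5306941378158}{250423}$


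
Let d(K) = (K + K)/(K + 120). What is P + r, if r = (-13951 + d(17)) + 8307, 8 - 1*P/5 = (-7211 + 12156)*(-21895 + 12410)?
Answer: 32128009911/137 ≈ 2.3451e+8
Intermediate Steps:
P = 234516665 (P = 40 - 5*(-7211 + 12156)*(-21895 + 12410) = 40 - 24725*(-9485) = 40 - 5*(-46903325) = 40 + 234516625 = 234516665)
d(K) = 2*K/(120 + K) (d(K) = (2*K)/(120 + K) = 2*K/(120 + K))
r = -773194/137 (r = (-13951 + 2*17/(120 + 17)) + 8307 = (-13951 + 2*17/137) + 8307 = (-13951 + 2*17*(1/137)) + 8307 = (-13951 + 34/137) + 8307 = -1911253/137 + 8307 = -773194/137 ≈ -5643.8)
P + r = 234516665 - 773194/137 = 32128009911/137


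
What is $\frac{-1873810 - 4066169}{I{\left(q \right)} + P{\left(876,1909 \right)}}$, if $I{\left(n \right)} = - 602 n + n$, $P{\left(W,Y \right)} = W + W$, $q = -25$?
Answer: $- \frac{5939979}{16777} \approx -354.05$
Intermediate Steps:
$P{\left(W,Y \right)} = 2 W$
$I{\left(n \right)} = - 601 n$
$\frac{-1873810 - 4066169}{I{\left(q \right)} + P{\left(876,1909 \right)}} = \frac{-1873810 - 4066169}{\left(-601\right) \left(-25\right) + 2 \cdot 876} = - \frac{5939979}{15025 + 1752} = - \frac{5939979}{16777}$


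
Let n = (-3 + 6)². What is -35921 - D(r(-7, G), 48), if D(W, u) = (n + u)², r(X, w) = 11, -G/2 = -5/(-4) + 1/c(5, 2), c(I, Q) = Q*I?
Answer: -39170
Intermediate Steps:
c(I, Q) = I*Q
G = -27/10 (G = -2*(-5/(-4) + 1/(5*2)) = -2*(-5*(-¼) + 1/10) = -2*(5/4 + 1*(⅒)) = -2*(5/4 + ⅒) = -2*27/20 = -27/10 ≈ -2.7000)
n = 9 (n = 3² = 9)
D(W, u) = (9 + u)²
-35921 - D(r(-7, G), 48) = -35921 - (9 + 48)² = -35921 - 1*57² = -35921 - 1*3249 = -35921 - 3249 = -39170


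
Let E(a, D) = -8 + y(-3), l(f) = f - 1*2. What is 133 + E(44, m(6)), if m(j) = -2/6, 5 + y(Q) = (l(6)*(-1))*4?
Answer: 104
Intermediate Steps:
l(f) = -2 + f (l(f) = f - 2 = -2 + f)
y(Q) = -21 (y(Q) = -5 + ((-2 + 6)*(-1))*4 = -5 + (4*(-1))*4 = -5 - 4*4 = -5 - 16 = -21)
m(j) = -1/3 (m(j) = -2*1/6 = -1/3)
E(a, D) = -29 (E(a, D) = -8 - 21 = -29)
133 + E(44, m(6)) = 133 - 29 = 104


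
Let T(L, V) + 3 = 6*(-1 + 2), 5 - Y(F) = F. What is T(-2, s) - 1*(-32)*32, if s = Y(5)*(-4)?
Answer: 1027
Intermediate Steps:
Y(F) = 5 - F
s = 0 (s = (5 - 1*5)*(-4) = (5 - 5)*(-4) = 0*(-4) = 0)
T(L, V) = 3 (T(L, V) = -3 + 6*(-1 + 2) = -3 + 6*1 = -3 + 6 = 3)
T(-2, s) - 1*(-32)*32 = 3 - 1*(-32)*32 = 3 + 32*32 = 3 + 1024 = 1027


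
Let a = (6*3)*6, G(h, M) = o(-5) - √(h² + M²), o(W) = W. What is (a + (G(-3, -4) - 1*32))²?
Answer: 4356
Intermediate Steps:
G(h, M) = -5 - √(M² + h²) (G(h, M) = -5 - √(h² + M²) = -5 - √(M² + h²))
a = 108 (a = 18*6 = 108)
(a + (G(-3, -4) - 1*32))² = (108 + ((-5 - √((-4)² + (-3)²)) - 1*32))² = (108 + ((-5 - √(16 + 9)) - 32))² = (108 + ((-5 - √25) - 32))² = (108 + ((-5 - 1*5) - 32))² = (108 + ((-5 - 5) - 32))² = (108 + (-10 - 32))² = (108 - 42)² = 66² = 4356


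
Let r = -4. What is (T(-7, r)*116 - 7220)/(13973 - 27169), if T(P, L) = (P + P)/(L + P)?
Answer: 19449/36289 ≈ 0.53595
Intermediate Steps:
T(P, L) = 2*P/(L + P) (T(P, L) = (2*P)/(L + P) = 2*P/(L + P))
(T(-7, r)*116 - 7220)/(13973 - 27169) = ((2*(-7)/(-4 - 7))*116 - 7220)/(13973 - 27169) = ((2*(-7)/(-11))*116 - 7220)/(-13196) = ((2*(-7)*(-1/11))*116 - 7220)*(-1/13196) = ((14/11)*116 - 7220)*(-1/13196) = (1624/11 - 7220)*(-1/13196) = -77796/11*(-1/13196) = 19449/36289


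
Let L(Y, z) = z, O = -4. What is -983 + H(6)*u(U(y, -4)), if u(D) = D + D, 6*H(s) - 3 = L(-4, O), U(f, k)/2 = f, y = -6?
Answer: -979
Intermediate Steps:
U(f, k) = 2*f
H(s) = -1/6 (H(s) = 1/2 + (1/6)*(-4) = 1/2 - 2/3 = -1/6)
u(D) = 2*D
-983 + H(6)*u(U(y, -4)) = -983 - 2*(-6)/3 = -983 - (-12)/3 = -983 - 1/6*(-24) = -983 + 4 = -979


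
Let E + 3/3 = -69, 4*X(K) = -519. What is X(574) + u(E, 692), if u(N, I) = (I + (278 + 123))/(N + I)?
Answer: -159223/1244 ≈ -127.99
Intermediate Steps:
X(K) = -519/4 (X(K) = (¼)*(-519) = -519/4)
E = -70 (E = -1 - 69 = -70)
u(N, I) = (401 + I)/(I + N) (u(N, I) = (I + 401)/(I + N) = (401 + I)/(I + N))
X(574) + u(E, 692) = -519/4 + (401 + 692)/(692 - 70) = -519/4 + 1093/622 = -159223/1244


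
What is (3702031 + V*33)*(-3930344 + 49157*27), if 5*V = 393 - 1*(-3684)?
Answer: -9706820276216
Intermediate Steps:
V = 4077/5 (V = (393 - 1*(-3684))/5 = (393 + 3684)/5 = (⅕)*4077 = 4077/5 ≈ 815.40)
(3702031 + V*33)*(-3930344 + 49157*27) = (3702031 + (4077/5)*33)*(-3930344 + 49157*27) = (3702031 + 134541/5)*(-3930344 + 1327239) = (18644696/5)*(-2603105) = -9706820276216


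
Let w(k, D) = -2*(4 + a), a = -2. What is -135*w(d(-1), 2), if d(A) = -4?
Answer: 540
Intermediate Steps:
w(k, D) = -4 (w(k, D) = -2*(4 - 2) = -2*2 = -4)
-135*w(d(-1), 2) = -135*(-4) = 540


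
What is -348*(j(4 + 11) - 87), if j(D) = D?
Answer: 25056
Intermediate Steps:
-348*(j(4 + 11) - 87) = -348*((4 + 11) - 87) = -348*(15 - 87) = -348*(-72) = 25056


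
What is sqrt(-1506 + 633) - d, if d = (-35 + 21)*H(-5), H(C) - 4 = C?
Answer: -14 + 3*I*sqrt(97) ≈ -14.0 + 29.547*I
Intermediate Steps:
H(C) = 4 + C
d = 14 (d = (-35 + 21)*(4 - 5) = -14*(-1) = 14)
sqrt(-1506 + 633) - d = sqrt(-1506 + 633) - 1*14 = sqrt(-873) - 14 = 3*I*sqrt(97) - 14 = -14 + 3*I*sqrt(97)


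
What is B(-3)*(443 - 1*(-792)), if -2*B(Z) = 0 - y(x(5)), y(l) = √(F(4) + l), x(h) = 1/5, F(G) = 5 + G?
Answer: 247*√230/2 ≈ 1873.0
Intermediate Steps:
x(h) = ⅕
y(l) = √(9 + l) (y(l) = √((5 + 4) + l) = √(9 + l))
B(Z) = √230/10 (B(Z) = -(0 - √(9 + ⅕))/2 = -(0 - √(46/5))/2 = -(0 - √230/5)/2 = -(-1)*√230/10 = √230/10)
B(-3)*(443 - 1*(-792)) = (√230/10)*(443 - 1*(-792)) = (√230/10)*(443 + 792) = (√230/10)*1235 = 247*√230/2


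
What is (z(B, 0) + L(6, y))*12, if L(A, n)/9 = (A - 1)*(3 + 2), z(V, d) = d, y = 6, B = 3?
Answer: 2700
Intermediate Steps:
L(A, n) = -45 + 45*A (L(A, n) = 9*((A - 1)*(3 + 2)) = 9*((-1 + A)*5) = 9*(-5 + 5*A) = -45 + 45*A)
(z(B, 0) + L(6, y))*12 = (0 + (-45 + 45*6))*12 = (0 + (-45 + 270))*12 = (0 + 225)*12 = 225*12 = 2700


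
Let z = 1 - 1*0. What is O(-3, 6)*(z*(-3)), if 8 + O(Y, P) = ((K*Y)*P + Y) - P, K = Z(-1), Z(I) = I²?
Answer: 105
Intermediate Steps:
K = 1 (K = (-1)² = 1)
z = 1 (z = 1 + 0 = 1)
O(Y, P) = -8 + Y - P + P*Y (O(Y, P) = -8 + (((1*Y)*P + Y) - P) = -8 + ((Y*P + Y) - P) = -8 + ((P*Y + Y) - P) = -8 + ((Y + P*Y) - P) = -8 + (Y - P + P*Y) = -8 + Y - P + P*Y)
O(-3, 6)*(z*(-3)) = (-8 - 3 - 1*6 + 6*(-3))*(1*(-3)) = (-8 - 3 - 6 - 18)*(-3) = -35*(-3) = 105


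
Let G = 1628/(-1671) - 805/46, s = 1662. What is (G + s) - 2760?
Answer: -3731257/3342 ≈ -1116.5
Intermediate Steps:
G = -61741/3342 (G = 1628*(-1/1671) - 805*1/46 = -1628/1671 - 35/2 = -61741/3342 ≈ -18.474)
(G + s) - 2760 = (-61741/3342 + 1662) - 2760 = 5492663/3342 - 2760 = -3731257/3342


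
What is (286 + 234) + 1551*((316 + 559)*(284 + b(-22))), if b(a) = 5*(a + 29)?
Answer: 432923395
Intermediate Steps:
b(a) = 145 + 5*a (b(a) = 5*(29 + a) = 145 + 5*a)
(286 + 234) + 1551*((316 + 559)*(284 + b(-22))) = (286 + 234) + 1551*((316 + 559)*(284 + (145 + 5*(-22)))) = 520 + 1551*(875*(284 + (145 - 110))) = 520 + 1551*(875*(284 + 35)) = 520 + 1551*(875*319) = 520 + 1551*279125 = 520 + 432922875 = 432923395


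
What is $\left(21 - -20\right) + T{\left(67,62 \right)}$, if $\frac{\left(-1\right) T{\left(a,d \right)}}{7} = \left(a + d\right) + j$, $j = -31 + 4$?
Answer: $-673$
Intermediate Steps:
$j = -27$
$T{\left(a,d \right)} = 189 - 7 a - 7 d$ ($T{\left(a,d \right)} = - 7 \left(\left(a + d\right) - 27\right) = - 7 \left(-27 + a + d\right) = 189 - 7 a - 7 d$)
$\left(21 - -20\right) + T{\left(67,62 \right)} = \left(21 - -20\right) - 714 = \left(21 + 20\right) - 714 = 41 - 714 = -673$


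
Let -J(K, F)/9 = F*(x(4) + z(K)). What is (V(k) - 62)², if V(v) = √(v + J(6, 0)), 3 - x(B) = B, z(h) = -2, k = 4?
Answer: 3600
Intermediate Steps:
x(B) = 3 - B
J(K, F) = 27*F (J(K, F) = -9*F*((3 - 1*4) - 2) = -9*F*((3 - 4) - 2) = -9*F*(-1 - 2) = -9*F*(-3) = -(-27)*F = 27*F)
V(v) = √v (V(v) = √(v + 27*0) = √(v + 0) = √v)
(V(k) - 62)² = (√4 - 62)² = (2 - 62)² = (-60)² = 3600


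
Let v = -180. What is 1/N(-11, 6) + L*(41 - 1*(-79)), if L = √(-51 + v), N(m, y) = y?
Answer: ⅙ + 120*I*√231 ≈ 0.16667 + 1823.8*I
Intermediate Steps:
L = I*√231 (L = √(-51 - 180) = √(-231) = I*√231 ≈ 15.199*I)
1/N(-11, 6) + L*(41 - 1*(-79)) = 1/6 + (I*√231)*(41 - 1*(-79)) = ⅙ + (I*√231)*(41 + 79) = ⅙ + (I*√231)*120 = ⅙ + 120*I*√231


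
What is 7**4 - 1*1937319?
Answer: -1934918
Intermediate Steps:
7**4 - 1*1937319 = 2401 - 1937319 = -1934918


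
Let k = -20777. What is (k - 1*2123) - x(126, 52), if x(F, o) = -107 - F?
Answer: -22667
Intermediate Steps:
(k - 1*2123) - x(126, 52) = (-20777 - 1*2123) - (-107 - 1*126) = (-20777 - 2123) - (-107 - 126) = -22900 - 1*(-233) = -22900 + 233 = -22667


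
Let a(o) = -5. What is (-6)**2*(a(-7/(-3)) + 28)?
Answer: 828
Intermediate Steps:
(-6)**2*(a(-7/(-3)) + 28) = (-6)**2*(-5 + 28) = 36*23 = 828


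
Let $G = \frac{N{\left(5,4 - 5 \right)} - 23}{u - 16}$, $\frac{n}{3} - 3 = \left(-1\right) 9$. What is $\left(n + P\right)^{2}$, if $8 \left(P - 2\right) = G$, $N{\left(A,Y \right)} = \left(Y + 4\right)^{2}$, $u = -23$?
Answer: $\frac{6195121}{24336} \approx 254.57$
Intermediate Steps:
$N{\left(A,Y \right)} = \left(4 + Y\right)^{2}$
$n = -18$ ($n = 9 + 3 \left(\left(-1\right) 9\right) = 9 + 3 \left(-9\right) = 9 - 27 = -18$)
$G = \frac{14}{39}$ ($G = \frac{\left(4 + \left(4 - 5\right)\right)^{2} - 23}{-23 - 16} = \frac{\left(4 - 1\right)^{2} - 23}{-39} = \left(3^{2} - 23\right) \left(- \frac{1}{39}\right) = \left(9 - 23\right) \left(- \frac{1}{39}\right) = \left(-14\right) \left(- \frac{1}{39}\right) = \frac{14}{39} \approx 0.35897$)
$P = \frac{319}{156}$ ($P = 2 + \frac{1}{8} \cdot \frac{14}{39} = 2 + \frac{7}{156} = \frac{319}{156} \approx 2.0449$)
$\left(n + P\right)^{2} = \left(-18 + \frac{319}{156}\right)^{2} = \left(- \frac{2489}{156}\right)^{2} = \frac{6195121}{24336}$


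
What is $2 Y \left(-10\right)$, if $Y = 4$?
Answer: $-80$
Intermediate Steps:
$2 Y \left(-10\right) = 2 \cdot 4 \left(-10\right) = 8 \left(-10\right) = -80$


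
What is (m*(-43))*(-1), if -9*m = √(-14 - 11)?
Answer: -215*I/9 ≈ -23.889*I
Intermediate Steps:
m = -5*I/9 (m = -√(-14 - 11)/9 = -5*I/9 ≈ -0.55556*I)
(m*(-43))*(-1) = (-5*I/9*(-43))*(-1) = (215*I/9)*(-1) = -215*I/9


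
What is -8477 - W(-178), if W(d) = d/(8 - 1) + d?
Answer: -57915/7 ≈ -8273.6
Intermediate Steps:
W(d) = 8*d/7 (W(d) = d/7 + d = 8*d/7)
-8477 - W(-178) = -8477 - 8*(-178)/7 = -8477 - 1*(-1424/7) = -8477 + 1424/7 = -57915/7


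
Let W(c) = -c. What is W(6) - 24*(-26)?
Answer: 618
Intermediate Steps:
W(6) - 24*(-26) = -1*6 - 24*(-26) = -6 + 624 = 618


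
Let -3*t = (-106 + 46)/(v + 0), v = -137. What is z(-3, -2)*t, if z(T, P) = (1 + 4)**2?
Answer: -500/137 ≈ -3.6496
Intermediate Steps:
z(T, P) = 25 (z(T, P) = 5**2 = 25)
t = -20/137 (t = -(-106 + 46)/(3*(-137 + 0)) = -(-20)/(-137) = -(-20)*(-1)/137 = -1/3*60/137 = -20/137 ≈ -0.14599)
z(-3, -2)*t = 25*(-20/137) = -500/137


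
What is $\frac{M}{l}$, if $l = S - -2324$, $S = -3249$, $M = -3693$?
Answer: $\frac{3693}{925} \approx 3.9924$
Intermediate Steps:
$l = -925$ ($l = -3249 - -2324 = -3249 + 2324 = -925$)
$\frac{M}{l} = - \frac{3693}{-925} = \left(-3693\right) \left(- \frac{1}{925}\right) = \frac{3693}{925}$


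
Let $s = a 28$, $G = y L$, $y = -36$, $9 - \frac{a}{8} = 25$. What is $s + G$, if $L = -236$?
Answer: $4912$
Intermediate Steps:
$a = -128$ ($a = 72 - 200 = -128$)
$G = 8496$ ($G = \left(-36\right) \left(-236\right) = 8496$)
$s = -3584$ ($s = \left(-128\right) 28 = -3584$)
$s + G = -3584 + 8496 = 4912$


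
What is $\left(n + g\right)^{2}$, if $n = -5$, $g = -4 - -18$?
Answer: $81$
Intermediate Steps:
$g = 14$ ($g = -4 + 18 = 14$)
$\left(n + g\right)^{2} = \left(-5 + 14\right)^{2} = 9^{2} = 81$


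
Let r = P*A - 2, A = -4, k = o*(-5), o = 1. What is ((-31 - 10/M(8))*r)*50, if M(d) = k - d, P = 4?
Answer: 353700/13 ≈ 27208.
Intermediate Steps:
k = -5 (k = 1*(-5) = -5)
M(d) = -5 - d
r = -18 (r = 4*(-4) - 2 = -16 - 2 = -18)
((-31 - 10/M(8))*r)*50 = ((-31 - 10/(-5 - 1*8))*(-18))*50 = ((-31 - 10/(-5 - 8))*(-18))*50 = ((-31 - 10/(-13))*(-18))*50 = ((-31 - 10*(-1/13))*(-18))*50 = ((-31 + 10/13)*(-18))*50 = -393/13*(-18)*50 = (7074/13)*50 = 353700/13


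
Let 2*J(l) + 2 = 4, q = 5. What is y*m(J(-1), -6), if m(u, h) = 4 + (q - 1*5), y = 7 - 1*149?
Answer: -568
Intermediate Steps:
J(l) = 1 (J(l) = -1 + (½)*4 = -1 + 2 = 1)
y = -142 (y = 7 - 149 = -142)
m(u, h) = 4 (m(u, h) = 4 + (5 - 1*5) = 4 + (5 - 5) = 4 + 0 = 4)
y*m(J(-1), -6) = -142*4 = -568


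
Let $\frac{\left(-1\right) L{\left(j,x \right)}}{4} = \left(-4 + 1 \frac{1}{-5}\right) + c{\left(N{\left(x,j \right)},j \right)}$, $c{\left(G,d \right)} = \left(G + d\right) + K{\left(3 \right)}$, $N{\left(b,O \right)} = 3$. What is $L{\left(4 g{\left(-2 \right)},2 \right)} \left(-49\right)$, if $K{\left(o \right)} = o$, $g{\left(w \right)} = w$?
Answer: $- \frac{6076}{5} \approx -1215.2$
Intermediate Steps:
$c{\left(G,d \right)} = 3 + G + d$ ($c{\left(G,d \right)} = \left(G + d\right) + 3 = 3 + G + d$)
$L{\left(j,x \right)} = - \frac{36}{5} - 4 j$ ($L{\left(j,x \right)} = - 4 \left(\left(-4 + 1 \frac{1}{-5}\right) + \left(3 + 3 + j\right)\right) = - 4 \left(\left(-4 + 1 \left(- \frac{1}{5}\right)\right) + \left(6 + j\right)\right) = - 4 \left(\left(-4 - \frac{1}{5}\right) + \left(6 + j\right)\right) = - 4 \left(- \frac{21}{5} + \left(6 + j\right)\right) = - 4 \left(\frac{9}{5} + j\right) = - \frac{36}{5} - 4 j$)
$L{\left(4 g{\left(-2 \right)},2 \right)} \left(-49\right) = \left(- \frac{36}{5} - 4 \cdot 4 \left(-2\right)\right) \left(-49\right) = \left(- \frac{36}{5} - -32\right) \left(-49\right) = \left(- \frac{36}{5} + 32\right) \left(-49\right) = \frac{124}{5} \left(-49\right) = - \frac{6076}{5}$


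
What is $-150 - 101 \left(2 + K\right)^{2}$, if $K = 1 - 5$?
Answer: $-554$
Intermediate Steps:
$K = -4$
$-150 - 101 \left(2 + K\right)^{2} = -150 - 101 \left(2 - 4\right)^{2} = -150 - 101 \left(-2\right)^{2} = -150 - 404 = -554$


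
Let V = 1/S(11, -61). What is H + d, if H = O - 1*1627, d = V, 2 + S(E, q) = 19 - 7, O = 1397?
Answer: -2299/10 ≈ -229.90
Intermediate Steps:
S(E, q) = 10 (S(E, q) = -2 + (19 - 7) = -2 + 12 = 10)
V = 1/10 ≈ 0.10000
d = 1/10 ≈ 0.10000
H = -230 (H = 1397 - 1*1627 = 1397 - 1627 = -230)
H + d = -230 + 1/10 = -2299/10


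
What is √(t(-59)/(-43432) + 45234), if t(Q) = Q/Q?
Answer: √21331660318646/21716 ≈ 212.68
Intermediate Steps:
t(Q) = 1
√(t(-59)/(-43432) + 45234) = √(1/(-43432) + 45234) = √(1*(-1/43432) + 45234) = √(-1/43432 + 45234) = √(1964603087/43432) = √21331660318646/21716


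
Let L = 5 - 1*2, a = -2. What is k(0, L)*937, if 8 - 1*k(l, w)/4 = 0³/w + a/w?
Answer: 97448/3 ≈ 32483.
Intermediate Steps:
L = 3 (L = 5 - 2 = 3)
k(l, w) = 32 + 8/w (k(l, w) = 32 - 4*(0³/w - 2/w) = 32 - 4*(0/w - 2/w) = 32 - 4*(0 - 2/w) = 32 - (-8)/w = 32 + 8/w)
k(0, L)*937 = (32 + 8/3)*937 = (104/3)*937 = 97448/3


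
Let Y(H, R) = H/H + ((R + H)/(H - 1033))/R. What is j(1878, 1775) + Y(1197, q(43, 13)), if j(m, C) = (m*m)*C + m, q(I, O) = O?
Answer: 6673395564219/1066 ≈ 6.2602e+9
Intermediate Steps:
j(m, C) = m + C*m² (j(m, C) = m²*C + m = C*m² + m = m + C*m²)
Y(H, R) = 1 + (H + R)/(R*(-1033 + H)) (Y(H, R) = 1 + ((H + R)/(-1033 + H))/R = 1 + (H + R)/(R*(-1033 + H)))
j(1878, 1775) + Y(1197, q(43, 13)) = 1878*(1 + 1775*1878) + (1197 - 1032*13 + 1197*13)/(13*(-1033 + 1197)) = 1878*(1 + 3333450) + (1/13)*(1197 - 13416 + 15561)/164 = 1878*3333451 + (1/13)*(1/164)*3342 = 6260220978 + 1671/1066 = 6673395564219/1066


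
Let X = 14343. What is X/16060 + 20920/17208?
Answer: 72848693/34545060 ≈ 2.1088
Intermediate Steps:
X/16060 + 20920/17208 = 14343/16060 + 20920/17208 = 14343*(1/16060) + 20920*(1/17208) = 14343/16060 + 2615/2151 = 72848693/34545060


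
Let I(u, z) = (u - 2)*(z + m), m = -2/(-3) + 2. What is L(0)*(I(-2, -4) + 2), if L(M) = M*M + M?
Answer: 0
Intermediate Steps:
m = 8/3 (m = -2*(-⅓) + 2 = ⅔ + 2 = 8/3 ≈ 2.6667)
I(u, z) = (-2 + u)*(8/3 + z) (I(u, z) = (u - 2)*(z + 8/3) = (-2 + u)*(8/3 + z))
L(M) = M + M² (L(M) = M² + M = M + M²)
L(0)*(I(-2, -4) + 2) = (0*(1 + 0))*((-16/3 - 2*(-4) + (8/3)*(-2) - 2*(-4)) + 2) = (0*1)*((-16/3 + 8 - 16/3 + 8) + 2) = 0*(16/3 + 2) = 0*(22/3) = 0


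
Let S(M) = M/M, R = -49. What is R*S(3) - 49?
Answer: -98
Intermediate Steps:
S(M) = 1
R*S(3) - 49 = -49*1 - 49 = -49 - 49 = -98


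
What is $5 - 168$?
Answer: $-163$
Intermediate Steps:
$5 - 168 = -163$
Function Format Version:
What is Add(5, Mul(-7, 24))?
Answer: -163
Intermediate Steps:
Add(5, Mul(-7, 24)) = Add(5, -168) = -163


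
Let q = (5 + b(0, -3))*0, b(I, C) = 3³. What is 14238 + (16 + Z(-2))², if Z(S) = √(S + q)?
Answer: 14492 + 32*I*√2 ≈ 14492.0 + 45.255*I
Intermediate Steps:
b(I, C) = 27
q = 0 (q = (5 + 27)*0 = 32*0 = 0)
Z(S) = √S (Z(S) = √(S + 0) = √S)
14238 + (16 + Z(-2))² = 14238 + (16 + √(-2))² = 14238 + (16 + I*√2)²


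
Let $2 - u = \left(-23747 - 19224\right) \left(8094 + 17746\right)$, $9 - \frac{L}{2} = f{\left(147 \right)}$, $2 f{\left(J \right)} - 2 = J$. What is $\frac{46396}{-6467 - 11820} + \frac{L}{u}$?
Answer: $- \frac{51516758701829}{20305347930254} \approx -2.5371$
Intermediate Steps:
$f{\left(J \right)} = 1 + \frac{J}{2}$
$L = -131$ ($L = 18 - 2 \left(1 + \frac{1}{2} \cdot 147\right) = 18 - 2 \left(1 + \frac{147}{2}\right) = 18 - 149 = -131$)
$u = 1110370642$ ($u = 2 - \left(-23747 - 19224\right) \left(8094 + 17746\right) = 2 - \left(-42971\right) 25840 = 2 - -1110370640 = 2 + 1110370640 = 1110370642$)
$\frac{46396}{-6467 - 11820} + \frac{L}{u} = \frac{46396}{-6467 - 11820} - \frac{131}{1110370642} = \frac{46396}{-18287} - \frac{131}{1110370642} = 46396 \left(- \frac{1}{18287}\right) - \frac{131}{1110370642} = - \frac{46396}{18287} - \frac{131}{1110370642} = - \frac{51516758701829}{20305347930254}$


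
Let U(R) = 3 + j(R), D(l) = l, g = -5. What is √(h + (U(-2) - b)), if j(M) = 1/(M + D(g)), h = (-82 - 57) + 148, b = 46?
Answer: I*√1673/7 ≈ 5.8432*I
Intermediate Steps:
h = 9 (h = -139 + 148 = 9)
j(M) = 1/(-5 + M) (j(M) = 1/(M - 5) = 1/(-5 + M))
U(R) = 3 + 1/(-5 + R)
√(h + (U(-2) - b)) = √(9 + ((-14 + 3*(-2))/(-5 - 2) - 1*46)) = √(9 + ((-14 - 6)/(-7) - 46)) = √(9 + (-⅐*(-20) - 46)) = √(9 + (20/7 - 46)) = √(9 - 302/7) = √(-239/7) = I*√1673/7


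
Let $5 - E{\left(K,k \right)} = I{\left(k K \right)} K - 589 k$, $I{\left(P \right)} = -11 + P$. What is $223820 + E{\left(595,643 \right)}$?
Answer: $-227028978$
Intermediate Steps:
$E{\left(K,k \right)} = 5 + 589 k - K \left(-11 + K k\right)$ ($E{\left(K,k \right)} = 5 - \left(\left(-11 + k K\right) K - 589 k\right) = 5 - \left(\left(-11 + K k\right) K - 589 k\right) = 5 - \left(K \left(-11 + K k\right) - 589 k\right) = 5 - \left(- 589 k + K \left(-11 + K k\right)\right) = 5 + 589 k - K \left(-11 + K k\right)$)
$223820 + E{\left(595,643 \right)} = 223820 + \left(5 + 589 \cdot 643 - 595 \left(-11 + 595 \cdot 643\right)\right) = 223820 + \left(5 + 378727 - 595 \left(-11 + 382585\right)\right) = 223820 + \left(5 + 378727 - 595 \cdot 382574\right) = 223820 + \left(5 + 378727 - 227631530\right) = 223820 - 227252798 = -227028978$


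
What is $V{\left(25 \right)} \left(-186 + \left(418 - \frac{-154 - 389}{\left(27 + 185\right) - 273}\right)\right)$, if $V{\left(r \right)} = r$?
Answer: $\frac{340225}{61} \approx 5577.5$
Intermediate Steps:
$V{\left(25 \right)} \left(-186 + \left(418 - \frac{-154 - 389}{\left(27 + 185\right) - 273}\right)\right) = 25 \left(-186 + \left(418 - \frac{-154 - 389}{\left(27 + 185\right) - 273}\right)\right) = 25 \left(-186 + \left(418 - - \frac{543}{212 - 273}\right)\right) = 25 \left(-186 + \left(418 - - \frac{543}{-61}\right)\right) = 25 \left(-186 + \left(418 - \left(-543\right) \left(- \frac{1}{61}\right)\right)\right) = 25 \left(-186 + \left(418 - \frac{543}{61}\right)\right) = 25 \left(-186 + \frac{24955}{61}\right) = 25 \cdot \frac{13609}{61} = \frac{340225}{61}$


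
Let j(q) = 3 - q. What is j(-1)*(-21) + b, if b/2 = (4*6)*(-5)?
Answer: -324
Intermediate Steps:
b = -240 (b = 2*((4*6)*(-5)) = 2*(24*(-5)) = 2*(-120) = -240)
j(-1)*(-21) + b = (3 - 1*(-1))*(-21) - 240 = (3 + 1)*(-21) - 240 = 4*(-21) - 240 = -84 - 240 = -324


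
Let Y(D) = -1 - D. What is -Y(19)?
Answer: 20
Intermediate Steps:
-Y(19) = -(-1 - 1*19) = -(-1 - 19) = -1*(-20) = 20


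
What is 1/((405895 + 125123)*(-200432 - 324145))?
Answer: -1/278559829386 ≈ -3.5899e-12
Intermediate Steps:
1/((405895 + 125123)*(-200432 - 324145)) = 1/(531018*(-524577)) = 1/(-278559829386) = -1/278559829386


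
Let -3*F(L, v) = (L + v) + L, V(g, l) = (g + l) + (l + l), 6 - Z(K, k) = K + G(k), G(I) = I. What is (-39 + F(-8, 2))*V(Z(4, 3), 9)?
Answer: -2678/3 ≈ -892.67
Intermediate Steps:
Z(K, k) = 6 - K - k (Z(K, k) = 6 - (K + k) = 6 + (-K - k) = 6 - K - k)
V(g, l) = g + 3*l (V(g, l) = (g + l) + 2*l = g + 3*l)
F(L, v) = -2*L/3 - v/3 (F(L, v) = -((L + v) + L)/3 = -(v + 2*L)/3 = -2*L/3 - v/3)
(-39 + F(-8, 2))*V(Z(4, 3), 9) = (-39 + (-2/3*(-8) - 1/3*2))*((6 - 1*4 - 1*3) + 3*9) = (-39 + (16/3 - 2/3))*((6 - 4 - 3) + 27) = (-39 + 14/3)*(-1 + 27) = -103/3*26 = -2678/3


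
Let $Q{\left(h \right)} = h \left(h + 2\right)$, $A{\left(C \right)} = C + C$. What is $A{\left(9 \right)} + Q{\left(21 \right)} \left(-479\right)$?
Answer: $-231339$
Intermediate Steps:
$A{\left(C \right)} = 2 C$
$Q{\left(h \right)} = h \left(2 + h\right)$
$A{\left(9 \right)} + Q{\left(21 \right)} \left(-479\right) = 2 \cdot 9 + 21 \left(2 + 21\right) \left(-479\right) = 18 + 21 \cdot 23 \left(-479\right) = 18 + 483 \left(-479\right) = 18 - 231357 = -231339$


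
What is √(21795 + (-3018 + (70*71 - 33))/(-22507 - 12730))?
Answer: 4*√1691350664597/35237 ≈ 147.63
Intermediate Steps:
√(21795 + (-3018 + (70*71 - 33))/(-22507 - 12730)) = √(21795 + (-3018 + (4970 - 33))/(-35237)) = √(21795 + (-3018 + 4937)*(-1/35237)) = √(21795 + 1919*(-1/35237)) = √(21795 - 1919/35237) = √(767988496/35237) = 4*√1691350664597/35237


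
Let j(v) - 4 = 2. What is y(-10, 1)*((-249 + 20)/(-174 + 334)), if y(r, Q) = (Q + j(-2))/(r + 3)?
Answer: 229/160 ≈ 1.4312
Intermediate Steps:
j(v) = 6 (j(v) = 4 + 2 = 6)
y(r, Q) = (6 + Q)/(3 + r) (y(r, Q) = (Q + 6)/(r + 3) = (6 + Q)/(3 + r))
y(-10, 1)*((-249 + 20)/(-174 + 334)) = ((6 + 1)/(3 - 10))*((-249 + 20)/(-174 + 334)) = (7/(-7))*(-229/160) = (-⅐*7)*(-229*1/160) = -1*(-229/160) = 229/160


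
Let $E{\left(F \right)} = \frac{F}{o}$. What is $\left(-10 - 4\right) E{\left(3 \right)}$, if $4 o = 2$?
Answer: $-84$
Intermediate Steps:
$o = \frac{1}{2}$ ($o = \frac{1}{4} \cdot 2 = \frac{1}{2} \approx 0.5$)
$E{\left(F \right)} = 2 F$ ($E{\left(F \right)} = F \frac{1}{\frac{1}{2}} = F 2 = 2 F$)
$\left(-10 - 4\right) E{\left(3 \right)} = \left(-10 - 4\right) 2 \cdot 3 = \left(-14\right) 6 = -84$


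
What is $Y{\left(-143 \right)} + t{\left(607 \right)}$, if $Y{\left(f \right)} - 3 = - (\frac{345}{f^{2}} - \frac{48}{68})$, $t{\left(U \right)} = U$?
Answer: $\frac{212295653}{347633} \approx 610.69$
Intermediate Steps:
$Y{\left(f \right)} = \frac{63}{17} - \frac{345}{f^{2}}$ ($Y{\left(f \right)} = 3 - \left(\frac{345}{f^{2}} - \frac{48}{68}\right) = 3 - \left(\frac{345}{f^{2}} - \frac{12}{17}\right) = 3 - \left(- \frac{12}{17} + \frac{345}{f^{2}}\right) = 3 + \left(\frac{12}{17} - \frac{345}{f^{2}}\right) = \frac{63}{17} - \frac{345}{f^{2}}$)
$Y{\left(-143 \right)} + t{\left(607 \right)} = \left(\frac{63}{17} - \frac{345}{20449}\right) + 607 = \frac{1282422}{347633} + 607 = \frac{212295653}{347633}$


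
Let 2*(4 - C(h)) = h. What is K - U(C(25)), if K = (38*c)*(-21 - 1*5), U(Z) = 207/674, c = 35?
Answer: -23307127/674 ≈ -34580.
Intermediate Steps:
C(h) = 4 - h/2
U(Z) = 207/674 (U(Z) = 207*(1/674) = 207/674)
K = -34580 (K = (38*35)*(-21 - 1*5) = 1330*(-21 - 5) = 1330*(-26) = -34580)
K - U(C(25)) = -34580 - 1*207/674 = -34580 - 207/674 = -23307127/674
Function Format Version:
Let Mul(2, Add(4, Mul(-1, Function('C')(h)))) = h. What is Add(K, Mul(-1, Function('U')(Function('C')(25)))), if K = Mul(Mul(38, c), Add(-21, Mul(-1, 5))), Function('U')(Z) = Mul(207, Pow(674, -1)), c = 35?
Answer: Rational(-23307127, 674) ≈ -34580.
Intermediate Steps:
Function('C')(h) = Add(4, Mul(Rational(-1, 2), h))
Function('U')(Z) = Rational(207, 674) (Function('U')(Z) = Mul(207, Rational(1, 674)) = Rational(207, 674))
K = -34580 (K = Mul(Mul(38, 35), Add(-21, Mul(-1, 5))) = Mul(1330, Add(-21, -5)) = Mul(1330, -26) = -34580)
Add(K, Mul(-1, Function('U')(Function('C')(25)))) = Add(-34580, Mul(-1, Rational(207, 674))) = Add(-34580, Rational(-207, 674)) = Rational(-23307127, 674)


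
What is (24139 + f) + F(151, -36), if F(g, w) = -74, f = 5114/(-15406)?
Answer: 185370138/7703 ≈ 24065.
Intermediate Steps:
f = -2557/7703 (f = 5114*(-1/15406) = -2557/7703 ≈ -0.33195)
(24139 + f) + F(151, -36) = (24139 - 2557/7703) - 74 = 185940160/7703 - 74 = 185370138/7703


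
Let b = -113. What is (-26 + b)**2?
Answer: 19321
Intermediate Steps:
(-26 + b)**2 = (-26 - 113)**2 = (-139)**2 = 19321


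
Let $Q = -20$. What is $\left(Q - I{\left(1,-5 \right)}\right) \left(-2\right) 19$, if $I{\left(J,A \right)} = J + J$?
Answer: $836$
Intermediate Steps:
$I{\left(J,A \right)} = 2 J$
$\left(Q - I{\left(1,-5 \right)}\right) \left(-2\right) 19 = \left(-20 - 2 \cdot 1\right) \left(-2\right) 19 = \left(-20 - 2\right) \left(-2\right) 19 = \left(-22\right) \left(-2\right) 19 = 44 \cdot 19 = 836$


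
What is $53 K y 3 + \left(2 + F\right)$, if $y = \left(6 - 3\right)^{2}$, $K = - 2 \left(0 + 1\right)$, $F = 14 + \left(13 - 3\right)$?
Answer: $-2836$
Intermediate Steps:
$F = 24$ ($F = 14 + \left(13 - 3\right) = 14 + 10 = 24$)
$K = -2$ ($K = \left(-2\right) 1 = -2$)
$y = 9$ ($y = 3^{2} = 9$)
$53 K y 3 + \left(2 + F\right) = 53 \left(-2\right) 9 \cdot 3 + \left(2 + 24\right) = 53 \left(\left(-18\right) 3\right) + 26 = 53 \left(-54\right) + 26 = -2862 + 26 = -2836$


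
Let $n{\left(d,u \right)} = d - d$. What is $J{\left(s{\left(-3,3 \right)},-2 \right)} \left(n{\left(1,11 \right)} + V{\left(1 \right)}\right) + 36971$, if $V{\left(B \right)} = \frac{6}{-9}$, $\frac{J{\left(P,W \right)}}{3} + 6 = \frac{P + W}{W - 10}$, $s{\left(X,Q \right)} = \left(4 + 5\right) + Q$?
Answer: $\frac{110954}{3} \approx 36985.0$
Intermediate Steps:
$n{\left(d,u \right)} = 0$
$s{\left(X,Q \right)} = 9 + Q$
$J{\left(P,W \right)} = -18 + \frac{3 \left(P + W\right)}{-10 + W}$ ($J{\left(P,W \right)} = -18 + 3 \frac{P + W}{W - 10} = -18 + 3 \frac{P + W}{-10 + W} = -18 + \frac{3 \left(P + W\right)}{-10 + W}$)
$V{\left(B \right)} = - \frac{2}{3}$ ($V{\left(B \right)} = 6 \left(- \frac{1}{9}\right) = - \frac{2}{3}$)
$J{\left(s{\left(-3,3 \right)},-2 \right)} \left(n{\left(1,11 \right)} + V{\left(1 \right)}\right) + 36971 = \frac{3 \left(60 + \left(9 + 3\right) - -10\right)}{-10 - 2} \left(0 - \frac{2}{3}\right) + 36971 = \frac{3 \left(60 + 12 + 10\right)}{-12} \left(- \frac{2}{3}\right) + 36971 = 3 \left(- \frac{1}{12}\right) 82 \left(- \frac{2}{3}\right) + 36971 = \left(- \frac{41}{2}\right) \left(- \frac{2}{3}\right) + 36971 = \frac{41}{3} + 36971 = \frac{110954}{3}$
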